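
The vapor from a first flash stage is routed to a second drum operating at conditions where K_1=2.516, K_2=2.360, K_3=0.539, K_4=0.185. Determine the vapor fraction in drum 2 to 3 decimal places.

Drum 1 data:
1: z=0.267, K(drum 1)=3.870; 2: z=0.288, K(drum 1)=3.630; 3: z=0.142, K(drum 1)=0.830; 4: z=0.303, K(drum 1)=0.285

Drum 1:
Iterate (Newton) starting at ψ₁ = 0.5:
  ψ₁ = 0.500: g = 0.2783, g' = -1.123 → ψ₁ = 0.748
  ψ₁ = 0.748: g = 0.0055, g' = -1.169 → ψ₁ = 0.753
Converged at ψ₁ = 0.753.
Drum-1 compositions:
  1: x = 0.084, y = 0.327
  2: x = 0.097, y = 0.351
  3: x = 0.163, y = 0.135
  4: x = 0.656, y = 0.187
Drum-2 feed = drum-1 vapor: z₂ = (0.3270, 0.3509, 0.1352, 0.1870).
Drum 2:
Let ψ₂ = V/F and solve Σ zᵢ(Kᵢ−1)/(1+ψ₂(Kᵢ−1)) = 0.
Feasibility: ΣzᵢKᵢ = 1.758, Σzᵢ/Kᵢ = 1.540 — both > 1, two phases present.
Newton iteration, ψ₂⁰ = 0.45:
  ψ₂ = 0.450: g = 0.2715, g' = -0.871 → ψ₂ = 0.762
  ψ₂ = 0.762: g = -0.0335, g' = -1.251 → ψ₂ = 0.735
  ψ₂ = 0.735: g = -0.0011, g' = -1.169 → ψ₂ = 0.734
Converged at ψ₂ = 0.734.
  1: x = 0.155, y = 0.389
  2: x = 0.176, y = 0.414
  3: x = 0.204, y = 0.110
  4: x = 0.465, y = 0.086

V/F (drum 2) = 0.734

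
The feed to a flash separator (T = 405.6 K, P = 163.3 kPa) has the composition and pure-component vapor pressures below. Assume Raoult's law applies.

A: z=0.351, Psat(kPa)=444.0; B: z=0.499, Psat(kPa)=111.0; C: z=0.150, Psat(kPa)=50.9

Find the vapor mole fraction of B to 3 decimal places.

Raoult's law: Kᵢ = Pᵢˢᵃᵗ/P = Pᵢˢᵃᵗ/163.3.
  K_A = 444.0/163.3 = 2.71892, K_B = 111.0/163.3 = 0.67973, K_C = 50.9/163.3 = 0.31170
Material balance + equilibrium reduce to Σ zᵢ(Kᵢ−1)/(1+V/F(Kᵢ−1)) = 0.
Check two-phase: ΣzᵢKᵢ = 1.340 > 1 and Σzᵢ/Kᵢ = 1.344 > 1, so g(0) = 0.340 > 0 and g(1) = -0.344 < 0.
Newton–Raphson from V/F = 0.59:
  V/F = 0.590: g = -0.0713, g' = -0.535 → V/F = 0.457
Converged at V/F = 0.457.
Compositions from xᵢ = zᵢ/(1+V/F(Kᵢ−1)), yᵢ = Kᵢxᵢ:
  A: x = 0.197, y = 0.534
  B: x = 0.585, y = 0.397
  C: x = 0.219, y = 0.068

y_B = 0.397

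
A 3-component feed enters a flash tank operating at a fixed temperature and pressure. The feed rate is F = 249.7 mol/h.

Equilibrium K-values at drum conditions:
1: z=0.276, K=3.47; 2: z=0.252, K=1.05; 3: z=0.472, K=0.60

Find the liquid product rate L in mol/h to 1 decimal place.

L = 75.1 mol/h

Material balance + equilibrium reduce to Σ zᵢ(Kᵢ−1)/(1+ψ(Kᵢ−1)) = 0.
Check two-phase: ΣzᵢKᵢ = 1.506 > 1 and Σzᵢ/Kᵢ = 1.106 > 1, so g(0) = 0.506 > 0 and g(1) = -0.106 < 0.
Newton iteration, ψ⁰ = 0.5:
  ψ = 0.500: g = 0.0813, g' = -0.456 → ψ = 0.678
  ψ = 0.678: g = 0.0078, g' = -0.378 → ψ = 0.699
Converged at ψ = 0.699.
Then V = ψ·F = 0.6993·249.7 = 174.6 mol/h and L = F − V = 75.1 mol/h.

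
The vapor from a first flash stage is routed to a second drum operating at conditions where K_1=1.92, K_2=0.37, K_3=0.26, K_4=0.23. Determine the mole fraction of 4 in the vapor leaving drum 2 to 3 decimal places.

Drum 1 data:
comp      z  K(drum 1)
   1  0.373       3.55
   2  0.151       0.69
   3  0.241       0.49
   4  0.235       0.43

y_4 (drum 2) = 0.044

Drum 1:
Let ψ₁ = V/F and solve Σ zᵢ(Kᵢ−1)/(1+ψ₁(Kᵢ−1)) = 0.
Check two-phase: ΣzᵢKᵢ = 1.647 > 1 and Σzᵢ/Kᵢ = 1.362 > 1, so g(0) = 0.647 > 0 and g(1) = -0.362 < 0.
Newton–Raphson from ψ₁ = 0.47:
  ψ₁ = 0.470: g = 0.0332, g' = -0.773 → ψ₁ = 0.513
  ψ₁ = 0.513: g = 0.0007, g' = -0.743 → ψ₁ = 0.514
Converged at ψ₁ = 0.514.
Drum-1 compositions:
  1: x = 0.161, y = 0.573
  2: x = 0.180, y = 0.124
  3: x = 0.327, y = 0.160
  4: x = 0.332, y = 0.143
Drum-2 feed = drum-1 vapor: z₂ = (0.5731, 0.1239, 0.1600, 0.1429).
Drum 2:
Newton iteration, ψ₂⁰ = 0.5:
  ψ₂ = 0.500: g = -0.1197, g' = -0.777 → ψ₂ = 0.346
  ψ₂ = 0.346: g = -0.0090, g' = -0.675 → ψ₂ = 0.333
Converged at ψ₂ = 0.333.
  1: x = 0.439, y = 0.843
  2: x = 0.157, y = 0.058
  3: x = 0.212, y = 0.055
  4: x = 0.192, y = 0.044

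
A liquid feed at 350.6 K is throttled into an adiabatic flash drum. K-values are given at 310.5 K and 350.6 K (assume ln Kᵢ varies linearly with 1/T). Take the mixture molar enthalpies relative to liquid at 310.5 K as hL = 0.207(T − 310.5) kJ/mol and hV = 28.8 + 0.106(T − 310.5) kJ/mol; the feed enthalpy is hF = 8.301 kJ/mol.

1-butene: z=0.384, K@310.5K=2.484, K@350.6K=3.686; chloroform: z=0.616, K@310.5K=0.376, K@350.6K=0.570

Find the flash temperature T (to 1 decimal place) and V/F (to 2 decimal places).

Adiabatic flash: solve Rachford–Rice at each trial T, then check hF = ψ·hV(T) + (1−ψ)·hL(T).
  T = 310.5 K: K = (2.484, 0.376), RR gives ψ = 0.200, H_out = 5.768 kJ/mol
  T = 350.6 K: K = (3.686, 0.570), RR gives ψ = 0.664, H_out = 24.727 kJ/mol
  T = 330.6 K: K = (3.064, 0.469), RR gives ψ = 0.425, H_out = 15.532 kJ/mol
  T = 320.6 K: K = (2.769, 0.422), RR gives ψ = 0.316, H_out = 10.863 kJ/mol
  T = 315.6 K: K = (2.626, 0.399), RR gives ψ = 0.260, H_out = 8.408 kJ/mol
  T = 313.1 K: K = (2.556, 0.388), RR gives ψ = 0.231, H_out = 7.134 kJ/mol
  T = 314.4 K: K = (2.593, 0.393), RR gives ψ = 0.246, H_out = 7.801 kJ/mol
Linear interpolation between T = 314.4 (H_out = 7.801) and T = 315.6 (H_out = 8.408) on hF = 8.301 gives T ≈ 315.4 K, at which ψ = 0.26.

T = 315.4 K, V/F = 0.26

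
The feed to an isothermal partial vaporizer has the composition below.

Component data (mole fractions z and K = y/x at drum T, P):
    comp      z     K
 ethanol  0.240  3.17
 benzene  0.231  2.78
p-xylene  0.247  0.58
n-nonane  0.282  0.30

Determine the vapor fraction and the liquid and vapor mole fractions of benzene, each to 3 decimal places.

ψ = 0.538, x_benzene = 0.118, y_benzene = 0.328

Newton iteration, ψ⁰ = 0.5:
  ψ = 0.500: g = 0.0323, g' = -0.862 → ψ = 0.538
Converged at ψ = 0.538.
Compositions from xᵢ = zᵢ/(1+ψ(Kᵢ−1)), yᵢ = Kᵢxᵢ:
  ethanol: x = 0.111, y = 0.351
  benzene: x = 0.118, y = 0.328
  p-xylene: x = 0.319, y = 0.185
  n-nonane: x = 0.452, y = 0.136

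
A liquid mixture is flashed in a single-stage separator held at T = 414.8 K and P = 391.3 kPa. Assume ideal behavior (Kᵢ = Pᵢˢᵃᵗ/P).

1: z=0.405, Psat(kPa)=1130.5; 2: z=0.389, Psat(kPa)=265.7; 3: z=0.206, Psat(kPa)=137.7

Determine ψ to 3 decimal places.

ψ = 0.576

Raoult's law: Kᵢ = Pᵢˢᵃᵗ/P = Pᵢˢᵃᵗ/391.3.
  K_1 = 1130.5/391.3 = 2.88909, K_2 = 265.7/391.3 = 0.67902, K_3 = 137.7/391.3 = 0.35190
Let ψ = V/F and solve Σ zᵢ(Kᵢ−1)/(1+ψ(Kᵢ−1)) = 0.
Feasibility: ΣzᵢKᵢ = 1.507, Σzᵢ/Kᵢ = 1.298 — both > 1, two phases present.
Newton–Raphson from ψ = 0.5:
  ψ = 0.500: g = 0.0472, g' = -0.628 → ψ = 0.575
  ψ = 0.575: g = 0.0007, g' = -0.612 → ψ = 0.576
Converged at ψ = 0.576.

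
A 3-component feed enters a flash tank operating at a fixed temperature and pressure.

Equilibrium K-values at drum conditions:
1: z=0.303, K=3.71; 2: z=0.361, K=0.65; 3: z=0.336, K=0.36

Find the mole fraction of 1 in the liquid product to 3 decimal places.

Let β = V/F and solve Σ zᵢ(Kᵢ−1)/(1+β(Kᵢ−1)) = 0.
Check two-phase: ΣzᵢKᵢ = 1.480 > 1 and Σzᵢ/Kᵢ = 1.570 > 1, so g(0) = 0.480 > 0 and g(1) = -0.570 < 0.
Newton iteration, β⁰ = 0.5:
  β = 0.500: g = -0.1207, g' = -0.764 → β = 0.342
  β = 0.342: g = 0.0074, g' = -0.882 → β = 0.350
Converged at β = 0.350.
Compositions from xᵢ = zᵢ/(1+β(Kᵢ−1)), yᵢ = Kᵢxᵢ:
  1: x = 0.155, y = 0.577
  2: x = 0.411, y = 0.267
  3: x = 0.433, y = 0.156

x_1 = 0.155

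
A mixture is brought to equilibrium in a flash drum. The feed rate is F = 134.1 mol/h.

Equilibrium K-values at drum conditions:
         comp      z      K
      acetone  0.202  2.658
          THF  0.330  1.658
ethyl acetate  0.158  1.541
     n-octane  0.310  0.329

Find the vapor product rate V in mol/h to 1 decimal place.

V = 88.7 mol/h

Newton iteration, V/F⁰ = 0.5:
  V/F = 0.500: g = 0.1007, g' = -0.592 → V/F = 0.670
  V/F = 0.670: g = -0.0060, g' = -0.679 → V/F = 0.661
Converged at V/F = 0.661.
Then V = V/F·F = 0.6614·134.1 = 88.7 mol/h and L = F − V = 45.4 mol/h.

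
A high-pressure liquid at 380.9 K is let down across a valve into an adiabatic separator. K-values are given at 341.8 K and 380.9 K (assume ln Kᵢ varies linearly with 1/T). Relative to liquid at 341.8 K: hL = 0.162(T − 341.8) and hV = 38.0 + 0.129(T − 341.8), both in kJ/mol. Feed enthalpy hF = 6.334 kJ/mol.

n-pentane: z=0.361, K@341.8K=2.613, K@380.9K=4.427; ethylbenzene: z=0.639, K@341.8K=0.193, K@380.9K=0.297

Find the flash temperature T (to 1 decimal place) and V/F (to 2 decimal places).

T = 350.2 K, V/F = 0.13

Adiabatic flash: solve Rachford–Rice at each trial T, then check hF = ψ·hV(T) + (1−ψ)·hL(T).
  T = 341.8 K: K = (2.613, 0.193), RR gives ψ = 0.051, H_out = 1.945 kJ/mol
  T = 380.9 K: K = (4.427, 0.297), RR gives ψ = 0.327, H_out = 18.340 kJ/mol
  T = 361.4 K: K = (3.452, 0.242), RR gives ψ = 0.216, H_out = 11.240 kJ/mol
  T = 351.6 K: K = (3.015, 0.217), RR gives ψ = 0.144, H_out = 7.010 kJ/mol
  T = 346.7 K: K = (2.810, 0.205), RR gives ψ = 0.101, H_out = 4.611 kJ/mol
  T = 349.1 K: K = (2.909, 0.211), RR gives ψ = 0.123, H_out = 5.815 kJ/mol
  T = 350.4 K: K = (2.964, 0.214), RR gives ψ = 0.134, H_out = 6.444 kJ/mol
Linear interpolation between T = 349.1 (H_out = 5.815) and T = 350.4 (H_out = 6.444) on hF = 6.334 gives T ≈ 350.2 K, at which ψ = 0.13.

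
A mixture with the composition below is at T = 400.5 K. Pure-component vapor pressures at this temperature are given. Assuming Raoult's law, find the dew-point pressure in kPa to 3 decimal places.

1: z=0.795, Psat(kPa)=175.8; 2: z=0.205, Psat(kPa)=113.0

At the dew point ψ → 1, so Σzᵢ/Kᵢ = 1 with Kᵢ = Pᵢˢᵃᵗ/P ⇒ 1/P = Σzᵢ/Pᵢˢᵃᵗ.
1/P = 0.795/175.8 + 0.205/113.0 = 0.006336 ⇒ P = 157.820 kPa

Pdew = 157.820 kPa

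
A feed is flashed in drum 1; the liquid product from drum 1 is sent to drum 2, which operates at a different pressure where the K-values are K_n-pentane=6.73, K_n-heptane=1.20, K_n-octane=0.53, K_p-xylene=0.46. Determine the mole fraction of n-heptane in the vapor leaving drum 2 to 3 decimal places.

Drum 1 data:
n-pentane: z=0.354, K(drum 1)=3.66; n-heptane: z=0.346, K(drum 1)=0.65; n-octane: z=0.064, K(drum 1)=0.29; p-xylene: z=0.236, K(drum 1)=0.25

y_n-heptane (drum 2) = 0.436

Drum 1:
Newton–Raphson from ψ₁ = 0.49:
  ψ₁ = 0.490: g = -0.0869, g' = -0.942 → ψ₁ = 0.398
  ψ₁ = 0.398: g = 0.0013, g' = -0.981 → ψ₁ = 0.399
Converged at ψ₁ = 0.399.
Drum-1 compositions:
  n-pentane: x = 0.172, y = 0.628
  n-heptane: x = 0.402, y = 0.261
  n-octane: x = 0.089, y = 0.026
  p-xylene: x = 0.337, y = 0.084
Drum-2 feed = drum-1 liquid: z₂ = (0.1717, 0.4022, 0.0893, 0.3368).
Drum 2:
Newton–Raphson from ψ₂ = 0.51:
  ψ₂ = 0.510: g = 0.0176, g' = -0.601 → ψ₂ = 0.539
  ψ₂ = 0.539: g = 0.0003, g' = -0.581 → ψ₂ = 0.540
Converged at ψ₂ = 0.540.
  n-pentane: x = 0.042, y = 0.282
  n-heptane: x = 0.363, y = 0.436
  n-octane: x = 0.120, y = 0.063
  p-xylene: x = 0.475, y = 0.219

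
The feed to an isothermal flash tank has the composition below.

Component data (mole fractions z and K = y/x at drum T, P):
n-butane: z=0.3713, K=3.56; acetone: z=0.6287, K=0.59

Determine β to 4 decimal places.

β = 0.6600

Material balance + equilibrium reduce to Σ zᵢ(Kᵢ−1)/(1+β(Kᵢ−1)) = 0.
Check two-phase: ΣzᵢKᵢ = 1.6928 > 1 and Σzᵢ/Kᵢ = 1.1699 > 1, so g(0) = 0.6928 > 0 and g(1) = -0.1699 < 0.
Binary case is linear: z₁(K₁−1)(1+β(K₂−1)) + z₂(K₂−1)(1+β(K₁−1)) = 0
⇒ β = [z₁(K₁−1)+z₂(K₂−1)] / [−(K₁−1)(K₂−1)] = 0.69276/1.04960 = 0.6600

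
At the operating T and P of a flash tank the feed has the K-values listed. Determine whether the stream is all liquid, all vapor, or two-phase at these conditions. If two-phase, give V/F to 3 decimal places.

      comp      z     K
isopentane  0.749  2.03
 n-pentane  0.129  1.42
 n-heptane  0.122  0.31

ΣzᵢKᵢ = 1.741; Σzᵢ/Kᵢ = 0.853.
Since Σzᵢ/Kᵢ < 1 the mixture is above its dew point — single vapor phase.

all vapor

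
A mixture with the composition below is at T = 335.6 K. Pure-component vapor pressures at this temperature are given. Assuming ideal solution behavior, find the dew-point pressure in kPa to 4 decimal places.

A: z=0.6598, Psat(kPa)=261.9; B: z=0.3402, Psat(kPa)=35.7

At the dew point ψ → 1, so Σzᵢ/Kᵢ = 1 with Kᵢ = Pᵢˢᵃᵗ/P ⇒ 1/P = Σzᵢ/Pᵢˢᵃᵗ.
1/P = 0.6598/261.9 + 0.3402/35.7 = 0.0120487 ⇒ P = 82.9965 kPa

Pdew = 82.9965 kPa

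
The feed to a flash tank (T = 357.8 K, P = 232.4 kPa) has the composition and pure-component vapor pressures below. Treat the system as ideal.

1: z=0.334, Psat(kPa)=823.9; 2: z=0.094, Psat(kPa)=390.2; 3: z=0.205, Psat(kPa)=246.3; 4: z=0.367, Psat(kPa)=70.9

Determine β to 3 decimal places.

β = 0.550

Raoult's law: Kᵢ = Pᵢˢᵃᵗ/P = Pᵢˢᵃᵗ/232.4.
  K_1 = 823.9/232.4 = 3.54518, K_2 = 390.2/232.4 = 1.67900, K_3 = 246.3/232.4 = 1.05981, K_4 = 70.9/232.4 = 0.30508
Let β = V/F and solve Σ zᵢ(Kᵢ−1)/(1+β(Kᵢ−1)) = 0.
Check two-phase: ΣzᵢKᵢ = 1.671 > 1 and Σzᵢ/Kᵢ = 1.547 > 1, so g(0) = 0.671 > 0 and g(1) = -0.547 < 0.
Newton iteration, β⁰ = 0.5:
  β = 0.500: g = 0.0428, g' = -0.860 → β = 0.550
Converged at β = 0.550.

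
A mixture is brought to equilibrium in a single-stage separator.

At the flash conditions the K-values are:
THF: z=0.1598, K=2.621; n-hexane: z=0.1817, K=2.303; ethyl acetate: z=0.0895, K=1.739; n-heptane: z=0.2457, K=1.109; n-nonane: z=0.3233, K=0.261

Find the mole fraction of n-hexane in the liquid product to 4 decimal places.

Material balance + equilibrium reduce to Σ zᵢ(Kᵢ−1)/(1+β(Kᵢ−1)) = 0.
Feasibility: ΣzᵢKᵢ = 1.3498, Σzᵢ/Kᵢ = 1.6516 — both > 1, two phases present.
Newton iteration, β⁰ = 0.5:
  β = 0.5000: g = -0.01881, g' = -0.7140 → β = 0.4737
  β = 0.4737: g = -0.00020, g' = -0.6997 → β = 0.4734
Converged at β = 0.4734.
Compositions from xᵢ = zᵢ/(1+β(Kᵢ−1)), yᵢ = Kᵢxᵢ:
  THF: x = 0.0904, y = 0.2370
  n-hexane: x = 0.1124, y = 0.2588
  ethyl acetate: x = 0.0663, y = 0.1153
  n-heptane: x = 0.2336, y = 0.2591
  n-nonane: x = 0.4973, y = 0.1298

x_n-hexane = 0.1124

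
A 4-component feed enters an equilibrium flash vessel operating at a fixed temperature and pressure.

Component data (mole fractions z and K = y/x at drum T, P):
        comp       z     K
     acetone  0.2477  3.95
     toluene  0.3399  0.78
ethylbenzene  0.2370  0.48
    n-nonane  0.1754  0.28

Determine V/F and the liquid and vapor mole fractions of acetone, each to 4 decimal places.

V/F = 0.3006, x_acetone = 0.1313, y_acetone = 0.5186

Material balance + equilibrium reduce to Σ zᵢ(Kᵢ−1)/(1+V/F(Kᵢ−1)) = 0.
Check two-phase: ΣzᵢKᵢ = 1.4064 > 1 and Σzᵢ/Kᵢ = 1.6187 > 1, so g(0) = 0.4064 > 0 and g(1) = -0.6187 < 0.
Iterate (Newton) starting at V/F = 0.69:
  V/F = 0.6900: g = -0.29061, g' = -0.7718 → V/F = 0.3135
  V/F = 0.3135: g = -0.01100, g' = -0.8440 → V/F = 0.3004
  V/F = 0.3004: g = 0.00012, g' = -0.8628 → V/F = 0.3006
Converged at V/F = 0.3006.
Compositions from xᵢ = zᵢ/(1+V/F(Kᵢ−1)), yᵢ = Kᵢxᵢ:
  acetone: x = 0.1313, y = 0.5186
  toluene: x = 0.3640, y = 0.2839
  ethylbenzene: x = 0.2809, y = 0.1348
  n-nonane: x = 0.2238, y = 0.0627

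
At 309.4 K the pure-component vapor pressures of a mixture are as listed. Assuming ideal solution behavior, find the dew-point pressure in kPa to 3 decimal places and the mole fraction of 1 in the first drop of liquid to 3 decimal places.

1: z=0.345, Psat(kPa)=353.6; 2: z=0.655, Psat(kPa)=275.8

At the dew point ψ → 1, so Σzᵢ/Kᵢ = 1 with Kᵢ = Pᵢˢᵃᵗ/P ⇒ 1/P = Σzᵢ/Pᵢˢᵃᵗ.
1/P = 0.345/353.6 + 0.655/275.8 = 0.003351 ⇒ P = 298.455 kPa
xᵢ = zᵢP/Pᵢˢᵃᵗ ⇒ x_1 = 0.345·298.455/353.6 = 0.291

Pdew = 298.455 kPa, x_1 = 0.291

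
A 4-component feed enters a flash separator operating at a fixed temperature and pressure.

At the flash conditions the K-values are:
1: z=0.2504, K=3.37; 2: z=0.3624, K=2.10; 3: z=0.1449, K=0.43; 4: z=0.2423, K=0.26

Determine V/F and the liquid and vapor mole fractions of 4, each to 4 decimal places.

Rachford–Rice: g(V/F) = Σ zᵢ(Kᵢ−1)/(1+V/F(Kᵢ−1)) = 0.
Feasibility: ΣzᵢKᵢ = 1.7302, Σzᵢ/Kᵢ = 1.5158 — both > 1, two phases present.
Iterate (Newton) starting at V/F = 0.52:
  V/F = 0.5200: g = 0.11058, g' = -0.9053 → V/F = 0.6421
  V/F = 0.6421: g = -0.00299, g' = -0.9706 → V/F = 0.6391
Converged at V/F = 0.6391.
Compositions from xᵢ = zᵢ/(1+V/F(Kᵢ−1)), yᵢ = Kᵢxᵢ:
  1: x = 0.0996, y = 0.3356
  2: x = 0.2128, y = 0.4469
  3: x = 0.2279, y = 0.0980
  4: x = 0.4597, y = 0.1195

V/F = 0.6391, x_4 = 0.4597, y_4 = 0.1195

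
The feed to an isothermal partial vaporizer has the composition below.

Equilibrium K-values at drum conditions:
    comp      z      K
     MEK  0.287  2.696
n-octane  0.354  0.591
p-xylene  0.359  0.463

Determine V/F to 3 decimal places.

Rachford–Rice: g(V/F) = Σ zᵢ(Kᵢ−1)/(1+V/F(Kᵢ−1)) = 0.
g(0) = ΣzᵢKᵢ − 1 = 0.149 and g(1) = 1 − Σzᵢ/Kᵢ = -0.481, so a root lies in (0, 1).
Newton iteration, V/F⁰ = 0.46:
  V/F = 0.460: g = -0.1609, g' = -0.533 → V/F = 0.158
  V/F = 0.158: g = 0.0184, g' = -0.705 → V/F = 0.184
  V/F = 0.184: g = 0.0004, g' = -0.676 → V/F = 0.185
Converged at V/F = 0.185.

V/F = 0.185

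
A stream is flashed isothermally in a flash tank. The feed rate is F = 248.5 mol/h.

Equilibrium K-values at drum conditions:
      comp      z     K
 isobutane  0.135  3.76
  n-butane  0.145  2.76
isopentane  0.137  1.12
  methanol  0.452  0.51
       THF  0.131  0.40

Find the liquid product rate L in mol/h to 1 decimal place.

Rachford–Rice: g(β) = Σ zᵢ(Kᵢ−1)/(1+β(Kᵢ−1)) = 0.
Feasibility: ΣzᵢKᵢ = 1.344, Σzᵢ/Kᵢ = 1.425 — both > 1, two phases present.
Newton iteration, β⁰ = 0.57:
  β = 0.570: g = -0.1392, g' = -0.587 → β = 0.333
  β = 0.333: g = 0.0081, g' = -0.688 → β = 0.345
Converged at β = 0.345.
Then V = β·F = 0.3447·248.5 = 85.7 mol/h and L = F − V = 162.8 mol/h.

L = 162.8 mol/h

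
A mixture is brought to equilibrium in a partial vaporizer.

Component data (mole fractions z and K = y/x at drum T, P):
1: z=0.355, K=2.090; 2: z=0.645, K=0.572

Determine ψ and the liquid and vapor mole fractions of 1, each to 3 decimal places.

Binary case is linear: z₁(K₁−1)(1+ψ(K₂−1)) + z₂(K₂−1)(1+ψ(K₁−1)) = 0
⇒ ψ = [z₁(K₁−1)+z₂(K₂−1)] / [−(K₁−1)(K₂−1)] = 0.1109/0.4665 = 0.238
Compositions from xᵢ = zᵢ/(1+ψ(Kᵢ−1)), yᵢ = Kᵢxᵢ:
  1: x = 0.282, y = 0.589
  2: x = 0.718, y = 0.411

ψ = 0.238, x_1 = 0.282, y_1 = 0.589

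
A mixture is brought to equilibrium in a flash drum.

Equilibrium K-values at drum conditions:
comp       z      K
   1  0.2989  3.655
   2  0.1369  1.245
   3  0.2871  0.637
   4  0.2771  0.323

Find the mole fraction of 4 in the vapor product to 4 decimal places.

Material balance + equilibrium reduce to Σ zᵢ(Kᵢ−1)/(1+V/F(Kᵢ−1)) = 0.
Feasibility: ΣzᵢKᵢ = 1.5353, Σzᵢ/Kᵢ = 1.5003 — both > 1, two phases present.
Newton–Raphson from V/F = 0.5:
  V/F = 0.5000: g = -0.04008, g' = -0.7422 → V/F = 0.4460
  V/F = 0.4460: g = 0.00049, g' = -0.7628 → V/F = 0.4466
Converged at V/F = 0.4466.
Compositions from xᵢ = zᵢ/(1+V/F(Kᵢ−1)), yᵢ = Kᵢxᵢ:
  1: x = 0.1367, y = 0.4998
  2: x = 0.1234, y = 0.1536
  3: x = 0.3427, y = 0.2183
  4: x = 0.3972, y = 0.1283

y_4 = 0.1283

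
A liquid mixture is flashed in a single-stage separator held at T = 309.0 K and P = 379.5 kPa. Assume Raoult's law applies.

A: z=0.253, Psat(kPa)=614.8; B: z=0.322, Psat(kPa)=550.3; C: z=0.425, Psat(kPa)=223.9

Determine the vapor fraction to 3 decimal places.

ψ = 0.588

Raoult's law: Kᵢ = Pᵢˢᵃᵗ/P = Pᵢˢᵃᵗ/379.5.
  K_A = 614.8/379.5 = 1.62003, K_B = 550.3/379.5 = 1.45007, K_C = 223.9/379.5 = 0.58999
Let ψ = V/F and solve Σ zᵢ(Kᵢ−1)/(1+ψ(Kᵢ−1)) = 0.
Check two-phase: ΣzᵢKᵢ = 1.128 > 1 and Σzᵢ/Kᵢ = 1.099 > 1, so g(0) = 0.128 > 0 and g(1) = -0.099 < 0.
Iterate (Newton) starting at ψ = 0.49:
  ψ = 0.490: g = 0.0210, g' = -0.213 → ψ = 0.589
  ψ = 0.589: g = -0.0002, g' = -0.217 → ψ = 0.588
Converged at ψ = 0.588.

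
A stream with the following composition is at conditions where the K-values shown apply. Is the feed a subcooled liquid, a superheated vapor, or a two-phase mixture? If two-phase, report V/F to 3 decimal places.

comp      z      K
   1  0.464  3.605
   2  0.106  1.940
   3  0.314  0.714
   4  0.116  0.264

two-phase, V/F = 0.943

ΣzᵢKᵢ = 2.133; Σzᵢ/Kᵢ = 1.063.
Both exceed 1, so a two-phase solution exists.
Material balance + equilibrium reduce to Σ zᵢ(Kᵢ−1)/(1+ψ(Kᵢ−1)) = 0.
Iterate (Newton) starting at ψ = 0.5:
  ψ = 0.500: g = 0.3529, g' = -0.830 → ψ = 0.925
  ψ = 0.925: g = 0.0179, g' = -0.963 → ψ = 0.944
  ψ = 0.944: g = -0.0004, g' = -1.012 → ψ = 0.943
Converged at ψ = 0.943.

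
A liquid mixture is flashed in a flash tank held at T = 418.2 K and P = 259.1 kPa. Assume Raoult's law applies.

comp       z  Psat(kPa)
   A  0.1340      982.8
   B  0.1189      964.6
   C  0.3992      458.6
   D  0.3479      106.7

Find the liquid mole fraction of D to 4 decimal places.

Raoult's law: Kᵢ = Pᵢˢᵃᵗ/P = Pᵢˢᵃᵗ/259.1.
  K_A = 982.8/259.1 = 3.793130, K_B = 964.6/259.1 = 3.722887, K_C = 458.6/259.1 = 1.769973, K_D = 106.7/259.1 = 0.411810
Rachford–Rice: g(V/F) = Σ zᵢ(Kᵢ−1)/(1+V/F(Kᵢ−1)) = 0.
Check two-phase: ΣzᵢKᵢ = 1.8008 > 1 and Σzᵢ/Kᵢ = 1.1376 > 1, so g(0) = 0.8008 > 0 and g(1) = -0.1376 < 0.
Newton iteration, V/F⁰ = 0.5:
  V/F = 0.5000: g = 0.22532, g' = -0.7050 → V/F = 0.8196
  V/F = 0.8196: g = 0.00732, g' = -0.7187 → V/F = 0.8298
  V/F = 0.8298: g = -0.00003, g' = -0.7253 → V/F = 0.8297
Converged at V/F = 0.8297.
Compositions from xᵢ = zᵢ/(1+V/F(Kᵢ−1)), yᵢ = Kᵢxᵢ:
  A: x = 0.0404, y = 0.1532
  B: x = 0.0365, y = 0.1358
  C: x = 0.2436, y = 0.4311
  D: x = 0.6795, y = 0.2798

x_D = 0.6795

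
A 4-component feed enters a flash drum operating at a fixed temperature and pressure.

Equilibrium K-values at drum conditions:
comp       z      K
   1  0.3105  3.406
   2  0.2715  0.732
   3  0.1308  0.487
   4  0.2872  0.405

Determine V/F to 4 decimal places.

V/F = 0.3869

Newton–Raphson from V/F = 0.65:
  V/F = 0.6500: g = -0.17605, g' = -0.6499 → V/F = 0.3791
  V/F = 0.3791: g = 0.00576, g' = -0.7384 → V/F = 0.3869
Converged at V/F = 0.3869.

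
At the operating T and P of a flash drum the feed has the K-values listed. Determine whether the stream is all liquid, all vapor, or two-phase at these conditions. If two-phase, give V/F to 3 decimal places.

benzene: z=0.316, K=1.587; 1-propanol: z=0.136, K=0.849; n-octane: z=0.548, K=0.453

all liquid

ΣzᵢKᵢ = 0.865; Σzᵢ/Kᵢ = 1.569.
Since ΣzᵢKᵢ < 1 the mixture is below its bubble point — single liquid phase.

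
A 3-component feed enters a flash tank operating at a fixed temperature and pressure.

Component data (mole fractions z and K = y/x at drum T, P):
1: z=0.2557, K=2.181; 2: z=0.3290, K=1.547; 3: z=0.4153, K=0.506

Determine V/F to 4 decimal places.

Rachford–Rice: g(V/F) = Σ zᵢ(Kᵢ−1)/(1+V/F(Kᵢ−1)) = 0.
Feasibility: ΣzᵢKᵢ = 1.2768, Σzᵢ/Kᵢ = 1.1507 — both > 1, two phases present.
Iterate (Newton) starting at V/F = 0.35:
  V/F = 0.3500: g = 0.11666, g' = -0.3960 → V/F = 0.6446
  V/F = 0.6446: g = 0.00350, g' = -0.3869 → V/F = 0.6536
Converged at V/F = 0.6536.

V/F = 0.6536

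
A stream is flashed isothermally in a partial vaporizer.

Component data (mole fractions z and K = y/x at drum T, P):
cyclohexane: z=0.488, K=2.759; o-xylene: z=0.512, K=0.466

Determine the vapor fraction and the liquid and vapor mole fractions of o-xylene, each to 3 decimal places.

ψ = 0.623, x_o-xylene = 0.767, y_o-xylene = 0.357

Let ψ = V/F and solve Σ zᵢ(Kᵢ−1)/(1+ψ(Kᵢ−1)) = 0.
Feasibility: ΣzᵢKᵢ = 1.585, Σzᵢ/Kᵢ = 1.276 — both > 1, two phases present.
Newton–Raphson from ψ = 0.34:
  ψ = 0.340: g = 0.2031, g' = -0.809 → ψ = 0.591
  ψ = 0.591: g = 0.0214, g' = -0.675 → ψ = 0.623
Converged at ψ = 0.623.
Compositions from xᵢ = zᵢ/(1+ψ(Kᵢ−1)), yᵢ = Kᵢxᵢ:
  cyclohexane: x = 0.233, y = 0.643
  o-xylene: x = 0.767, y = 0.357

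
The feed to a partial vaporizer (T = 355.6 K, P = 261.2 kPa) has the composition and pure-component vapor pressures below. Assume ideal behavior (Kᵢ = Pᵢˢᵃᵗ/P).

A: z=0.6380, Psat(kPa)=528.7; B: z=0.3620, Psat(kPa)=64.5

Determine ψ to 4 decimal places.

Raoult's law: Kᵢ = Pᵢˢᵃᵗ/P = Pᵢˢᵃᵗ/261.2.
  K_A = 528.7/261.2 = 2.024119, K_B = 64.5/261.2 = 0.246937
Rachford–Rice: g(ψ) = Σ zᵢ(Kᵢ−1)/(1+ψ(Kᵢ−1)) = 0.
Feasibility: ΣzᵢKᵢ = 1.3808, Σzᵢ/Kᵢ = 1.7812 — both > 1, two phases present.
Binary case is linear: z₁(K₁−1)(1+ψ(K₂−1)) + z₂(K₂−1)(1+ψ(K₁−1)) = 0
⇒ ψ = [z₁(K₁−1)+z₂(K₂−1)] / [−(K₁−1)(K₂−1)] = 0.38078/0.77123 = 0.4937

ψ = 0.4937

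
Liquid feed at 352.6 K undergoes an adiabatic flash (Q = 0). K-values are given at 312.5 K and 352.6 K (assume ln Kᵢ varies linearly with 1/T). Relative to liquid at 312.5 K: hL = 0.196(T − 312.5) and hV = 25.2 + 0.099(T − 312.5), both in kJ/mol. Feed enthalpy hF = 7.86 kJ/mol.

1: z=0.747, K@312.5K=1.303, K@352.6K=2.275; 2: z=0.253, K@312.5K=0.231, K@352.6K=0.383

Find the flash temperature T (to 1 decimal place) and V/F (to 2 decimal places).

Adiabatic flash: solve Rachford–Rice at each trial T, then check hF = ψ·hV(T) + (1−ψ)·hL(T).
  T = 312.5 K: K = (1.303, 0.231), RR gives ψ = 0.136, H_out = 3.437 kJ/mol
  T = 352.6 K: K = (2.275, 0.383), RR gives ψ = 1.000, H_out = 29.170 kJ/mol
  T = 332.6 K: K = (1.752, 0.302), RR gives ψ = 0.734, H_out = 21.008 kJ/mol
  T = 322.6 K: K = (1.519, 0.265), RR gives ψ = 0.530, H_out = 14.807 kJ/mol
  T = 317.6 K: K = (1.410, 0.248), RR gives ψ = 0.376, H_out = 10.287 kJ/mol
  T = 315.1 K: K = (1.357, 0.240), RR gives ψ = 0.273, H_out = 7.327 kJ/mol
  T = 316.4 K: K = (1.384, 0.244), RR gives ψ = 0.329, H_out = 8.943 kJ/mol
Linear interpolation between T = 315.1 (H_out = 7.327) and T = 316.4 (H_out = 8.943) on hF = 7.86 gives T ≈ 315.5 K, at which ψ = 0.29.

T = 315.5 K, V/F = 0.29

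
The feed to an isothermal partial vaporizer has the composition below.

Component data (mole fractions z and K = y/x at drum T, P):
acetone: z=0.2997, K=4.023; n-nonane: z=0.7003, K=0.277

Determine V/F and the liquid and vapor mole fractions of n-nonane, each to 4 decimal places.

V/F = 0.1829, x_n-nonane = 0.8070, y_n-nonane = 0.2235

Material balance + equilibrium reduce to Σ zᵢ(Kᵢ−1)/(1+V/F(Kᵢ−1)) = 0.
Feasibility: ΣzᵢKᵢ = 1.3997, Σzᵢ/Kᵢ = 2.6027 — both > 1, two phases present.
Binary case is linear: z₁(K₁−1)(1+V/F(K₂−1)) + z₂(K₂−1)(1+V/F(K₁−1)) = 0
⇒ V/F = [z₁(K₁−1)+z₂(K₂−1)] / [−(K₁−1)(K₂−1)] = 0.39968/2.18563 = 0.1829
Compositions from xᵢ = zᵢ/(1+V/F(Kᵢ−1)), yᵢ = Kᵢxᵢ:
  acetone: x = 0.1930, y = 0.7765
  n-nonane: x = 0.8070, y = 0.2235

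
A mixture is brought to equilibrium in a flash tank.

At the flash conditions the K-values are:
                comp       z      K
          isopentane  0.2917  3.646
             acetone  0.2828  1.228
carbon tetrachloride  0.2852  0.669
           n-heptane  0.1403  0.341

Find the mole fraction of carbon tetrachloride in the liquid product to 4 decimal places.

x_carbon tetrachloride = 0.3810

Material balance + equilibrium reduce to Σ zᵢ(Kᵢ−1)/(1+V/F(Kᵢ−1)) = 0.
Feasibility: ΣzᵢKᵢ = 1.6495, Σzᵢ/Kᵢ = 1.1480 — both > 1, two phases present.
Newton iteration, V/F⁰ = 0.34:
  V/F = 0.3400: g = 0.24062, g' = -0.7195 → V/F = 0.6744
  V/F = 0.6744: g = 0.04511, g' = -0.5236 → V/F = 0.7606
  V/F = 0.7606: g = -0.00037, g' = -0.5364 → V/F = 0.7599
Converged at V/F = 0.7599.
Compositions from xᵢ = zᵢ/(1+V/F(Kᵢ−1)), yᵢ = Kᵢxᵢ:
  isopentane: x = 0.0969, y = 0.3533
  acetone: x = 0.2410, y = 0.2960
  carbon tetrachloride: x = 0.3810, y = 0.2549
  n-heptane: x = 0.2810, y = 0.0958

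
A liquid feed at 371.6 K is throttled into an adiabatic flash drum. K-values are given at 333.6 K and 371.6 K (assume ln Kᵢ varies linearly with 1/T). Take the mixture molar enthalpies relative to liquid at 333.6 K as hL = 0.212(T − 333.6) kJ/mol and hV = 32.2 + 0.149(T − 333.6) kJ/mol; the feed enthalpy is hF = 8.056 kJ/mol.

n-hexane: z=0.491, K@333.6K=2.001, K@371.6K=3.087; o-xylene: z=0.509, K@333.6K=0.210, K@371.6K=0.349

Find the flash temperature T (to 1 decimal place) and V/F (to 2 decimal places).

T = 340.5 K, V/F = 0.21

Adiabatic flash: solve Rachford–Rice at each trial T, then check hF = ψ·hV(T) + (1−ψ)·hL(T).
  T = 333.6 K: K = (2.001, 0.210), RR gives ψ = 0.113, H_out = 3.639 kJ/mol
  T = 371.6 K: K = (3.087, 0.349), RR gives ψ = 0.510, H_out = 23.267 kJ/mol
  T = 352.6 K: K = (2.515, 0.274), RR gives ψ = 0.341, H_out = 14.590 kJ/mol
  T = 343.1 K: K = (2.250, 0.241), RR gives ψ = 0.240, H_out = 9.591 kJ/mol
  T = 338.4 K: K = (2.125, 0.225), RR gives ψ = 0.181, H_out = 6.803 kJ/mol
  T = 340.8 K: K = (2.189, 0.233), RR gives ψ = 0.212, H_out = 8.259 kJ/mol
Linear interpolation between T = 338.4 (H_out = 6.803) and T = 340.8 (H_out = 8.259) on hF = 8.056 gives T ≈ 340.5 K, at which ψ = 0.21.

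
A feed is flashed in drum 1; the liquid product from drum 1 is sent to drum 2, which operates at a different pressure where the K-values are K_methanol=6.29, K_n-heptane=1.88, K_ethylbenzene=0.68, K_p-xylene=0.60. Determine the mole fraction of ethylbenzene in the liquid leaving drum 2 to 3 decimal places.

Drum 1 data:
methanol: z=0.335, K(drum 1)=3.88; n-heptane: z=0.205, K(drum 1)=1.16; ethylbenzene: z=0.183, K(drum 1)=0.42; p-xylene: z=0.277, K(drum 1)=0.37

x_ethylbenzene (drum 2) = 0.314

Drum 1:
Let ψ₁ = V/F and solve Σ zᵢ(Kᵢ−1)/(1+ψ₁(Kᵢ−1)) = 0.
Feasibility: ΣzᵢKᵢ = 1.717, Σzᵢ/Kᵢ = 1.447 — both > 1, two phases present.
Newton iteration, ψ₁⁰ = 0.65:
  ψ₁ = 0.650: g = -0.1003, g' = -0.815 → ψ₁ = 0.527
  ψ₁ = 0.527: g = -0.0007, g' = -0.817 → ψ₁ = 0.526
Converged at ψ₁ = 0.526.
Drum-1 compositions:
  methanol: x = 0.133, y = 0.517
  n-heptane: x = 0.189, y = 0.219
  ethylbenzene: x = 0.263, y = 0.111
  p-xylene: x = 0.414, y = 0.153
Drum-2 feed = drum-1 liquid: z₂ = (0.1332, 0.1891, 0.2634, 0.4144).
Drum 2:
Material balance + equilibrium reduce to Σ zᵢ(Kᵢ−1)/(1+ψ₂(Kᵢ−1)) = 0.
Feasibility: ΣzᵢKᵢ = 1.621, Σzᵢ/Kᵢ = 1.200 — both > 1, two phases present.
Newton iteration, ψ₂⁰ = 0.3:
  ψ₂ = 0.300: g = 0.1224, g' = -0.767 → ψ₂ = 0.460
  ψ₂ = 0.460: g = 0.0219, g' = -0.527 → ψ₂ = 0.501
  ψ₂ = 0.501: g = 0.0008, g' = -0.492 → ψ₂ = 0.503
Converged at ψ₂ = 0.503.
  methanol: x = 0.036, y = 0.229
  n-heptane: x = 0.131, y = 0.246
  ethylbenzene: x = 0.314, y = 0.213
  p-xylene: x = 0.519, y = 0.311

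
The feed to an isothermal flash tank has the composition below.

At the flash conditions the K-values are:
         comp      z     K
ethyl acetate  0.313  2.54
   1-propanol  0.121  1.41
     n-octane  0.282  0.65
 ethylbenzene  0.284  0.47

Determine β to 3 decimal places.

Let β = V/F and solve Σ zᵢ(Kᵢ−1)/(1+β(Kᵢ−1)) = 0.
Feasibility: ΣzᵢKᵢ = 1.282, Σzᵢ/Kᵢ = 1.247 — both > 1, two phases present.
Newton–Raphson from β = 0.58:
  β = 0.580: g = -0.0465, g' = -0.441 → β = 0.475
  β = 0.475: g = 0.0005, g' = -0.454 → β = 0.476
Converged at β = 0.476.

β = 0.476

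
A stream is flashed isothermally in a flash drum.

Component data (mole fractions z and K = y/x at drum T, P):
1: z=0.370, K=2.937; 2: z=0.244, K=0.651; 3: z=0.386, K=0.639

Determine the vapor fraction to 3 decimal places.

ψ = 0.713

Material balance + equilibrium reduce to Σ zᵢ(Kᵢ−1)/(1+ψ(Kᵢ−1)) = 0.
g(0) = ΣzᵢKᵢ − 1 = 0.492 and g(1) = 1 − Σzᵢ/Kᵢ = -0.105, so a root lies in (0, 1).
Newton–Raphson from ψ = 0.7:
  ψ = 0.700: g = 0.0051, g' = -0.392 → ψ = 0.713
Converged at ψ = 0.713.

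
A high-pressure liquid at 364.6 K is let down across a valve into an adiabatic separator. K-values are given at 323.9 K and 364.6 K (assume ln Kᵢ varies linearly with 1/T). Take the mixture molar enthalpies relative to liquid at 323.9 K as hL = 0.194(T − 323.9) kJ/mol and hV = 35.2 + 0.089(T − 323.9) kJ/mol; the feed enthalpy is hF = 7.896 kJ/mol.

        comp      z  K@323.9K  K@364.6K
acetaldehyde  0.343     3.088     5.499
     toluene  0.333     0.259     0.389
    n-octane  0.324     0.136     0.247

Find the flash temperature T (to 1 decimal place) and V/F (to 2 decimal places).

T = 332.6 K, V/F = 0.18

Adiabatic flash: solve Rachford–Rice at each trial T, then check hF = ψ·hV(T) + (1−ψ)·hL(T).
  T = 323.9 K: K = (3.088, 0.259, 0.136), RR gives ψ = 0.113, H_out = 3.976 kJ/mol
  T = 364.6 K: K = (5.499, 0.389, 0.247), RR gives ψ = 0.356, H_out = 18.902 kJ/mol
  T = 344.2 K: K = (4.189, 0.321, 0.186), RR gives ψ = 0.253, H_out = 12.314 kJ/mol
  T = 334.0 K: K = (3.610, 0.289, 0.160), RR gives ψ = 0.191, H_out = 8.466 kJ/mol
  T = 328.9 K: K = (3.340, 0.274, 0.148), RR gives ψ = 0.154, H_out = 6.307 kJ/mol
  T = 331.4 K: K = (3.471, 0.281, 0.153), RR gives ψ = 0.172, H_out = 7.389 kJ/mol
  T = 332.7 K: K = (3.540, 0.285, 0.157), RR gives ψ = 0.182, H_out = 7.934 kJ/mol
Linear interpolation between T = 331.4 (H_out = 7.389) and T = 332.7 (H_out = 7.934) on hF = 7.896 gives T ≈ 332.6 K, at which ψ = 0.18.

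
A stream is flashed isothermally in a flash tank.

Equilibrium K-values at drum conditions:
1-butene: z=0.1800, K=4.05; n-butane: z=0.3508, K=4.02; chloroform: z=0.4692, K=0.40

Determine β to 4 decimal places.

Material balance + equilibrium reduce to Σ zᵢ(Kᵢ−1)/(1+β(Kᵢ−1)) = 0.
Feasibility: ΣzᵢKᵢ = 2.3269, Σzᵢ/Kᵢ = 1.3047 — both > 1, two phases present.
Newton iteration, β⁰ = 0.5:
  β = 0.5000: g = 0.23733, g' = -1.1152 → β = 0.7128
  β = 0.7128: g = 0.01709, g' = -1.0038 → β = 0.7298
Converged at β = 0.7298.

β = 0.7298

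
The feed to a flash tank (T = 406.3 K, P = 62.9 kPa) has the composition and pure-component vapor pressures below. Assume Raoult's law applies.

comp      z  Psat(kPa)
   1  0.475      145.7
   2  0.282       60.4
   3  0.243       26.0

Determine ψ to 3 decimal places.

Raoult's law: Kᵢ = Pᵢˢᵃᵗ/P = Pᵢˢᵃᵗ/62.9.
  K_1 = 145.7/62.9 = 2.31638, K_2 = 60.4/62.9 = 0.96025, K_3 = 26.0/62.9 = 0.41335
Iterate (Newton) starting at ψ = 0.34:
  ψ = 0.340: g = 0.2425, g' = -0.524 → ψ = 0.803
  ψ = 0.803: g = 0.0229, g' = -0.494 → ψ = 0.849
  ψ = 0.849: g = -0.0005, g' = -0.516 → ψ = 0.848
Converged at ψ = 0.848.

ψ = 0.848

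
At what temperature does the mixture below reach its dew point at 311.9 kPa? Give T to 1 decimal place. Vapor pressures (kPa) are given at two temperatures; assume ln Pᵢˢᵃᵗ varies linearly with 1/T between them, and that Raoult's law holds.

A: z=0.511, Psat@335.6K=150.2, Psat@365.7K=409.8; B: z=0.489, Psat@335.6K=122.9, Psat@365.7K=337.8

T = 360.1 K

Dew-point temperature: Σzᵢ·P/Pᵢˢᵃᵗ(T) = 1. Interpolate ln Pᵢˢᵃᵗ = aᵢ + bᵢ/T.
  T = 335.6 K: ΣzᵢP/Pᵢˢᵃᵗ = 2.3021
  T = 365.7 K: ΣzᵢP/Pᵢˢᵃᵗ = 0.8404
  T = 350.6 K: ΣzᵢP/Pᵢˢᵃᵗ = 1.3635
  T = 358.1 K: ΣzᵢP/Pᵢˢᵃᵗ = 1.0667
  T = 361.9 K: ΣzᵢP/Pᵢˢᵃᵗ = 0.9457
  T = 360.0 K: ΣzᵢP/Pᵢˢᵃᵗ = 1.0041
Interpolating between 360.0 K and 361.9 K gives T ≈ 360.1 K.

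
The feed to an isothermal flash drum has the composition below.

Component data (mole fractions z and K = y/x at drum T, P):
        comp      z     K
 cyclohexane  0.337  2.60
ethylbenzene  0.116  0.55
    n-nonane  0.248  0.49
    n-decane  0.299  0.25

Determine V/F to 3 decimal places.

V/F = 0.138

Material balance + equilibrium reduce to Σ zᵢ(Kᵢ−1)/(1+V/F(Kᵢ−1)) = 0.
Feasibility: ΣzᵢKᵢ = 1.136, Σzᵢ/Kᵢ = 2.043 — both > 1, two phases present.
Newton–Raphson from V/F = 0.5:
  V/F = 0.500: g = -0.2964, g' = -0.852 → V/F = 0.152
  V/F = 0.152: g = -0.0127, g' = -0.875 → V/F = 0.138
Converged at V/F = 0.138.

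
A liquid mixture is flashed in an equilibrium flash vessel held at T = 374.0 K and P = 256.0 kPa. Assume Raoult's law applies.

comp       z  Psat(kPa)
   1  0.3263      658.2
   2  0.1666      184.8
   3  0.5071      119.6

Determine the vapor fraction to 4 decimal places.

Raoult's law: Kᵢ = Pᵢˢᵃᵗ/P = Pᵢˢᵃᵗ/256.0.
  K_1 = 658.2/256.0 = 2.571094, K_2 = 184.8/256.0 = 0.721875, K_3 = 119.6/256.0 = 0.467187
Newton–Raphson from ψ = 0.5:
  ψ = 0.5000: g = -0.13502, g' = -0.5375 → ψ = 0.2488
  ψ = 0.2488: g = 0.00731, g' = -0.6225 → ψ = 0.2606
Converged at ψ = 0.2606.

ψ = 0.2606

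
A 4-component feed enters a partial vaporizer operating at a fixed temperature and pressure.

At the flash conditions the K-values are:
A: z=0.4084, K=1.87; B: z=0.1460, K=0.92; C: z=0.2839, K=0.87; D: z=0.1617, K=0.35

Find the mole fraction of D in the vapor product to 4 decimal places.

Let β = V/F and solve Σ zᵢ(Kᵢ−1)/(1+β(Kᵢ−1)) = 0.
g(0) = ΣzᵢKᵢ − 1 = 0.2016 and g(1) = 1 − Σzᵢ/Kᵢ = -0.1654, so a root lies in (0, 1).
Newton–Raphson from β = 0.69:
  β = 0.6900: g = -0.02146, g' = -0.3522 → β = 0.6291
  β = 0.6291: g = -0.00067, g' = -0.3314 → β = 0.6270
Converged at β = 0.6270.
Compositions from xᵢ = zᵢ/(1+β(Kᵢ−1)), yᵢ = Kᵢxᵢ:
  A: x = 0.2642, y = 0.4941
  B: x = 0.1537, y = 0.1414
  C: x = 0.3091, y = 0.2689
  D: x = 0.2729, y = 0.0955

y_D = 0.0955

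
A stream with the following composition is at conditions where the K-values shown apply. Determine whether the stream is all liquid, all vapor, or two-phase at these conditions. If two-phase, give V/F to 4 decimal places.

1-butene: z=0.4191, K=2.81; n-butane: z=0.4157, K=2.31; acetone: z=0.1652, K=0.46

ΣzᵢKᵢ = 2.2139; Σzᵢ/Kᵢ = 0.6882.
Since Σzᵢ/Kᵢ < 1 the mixture is above its dew point — single vapor phase.

all vapor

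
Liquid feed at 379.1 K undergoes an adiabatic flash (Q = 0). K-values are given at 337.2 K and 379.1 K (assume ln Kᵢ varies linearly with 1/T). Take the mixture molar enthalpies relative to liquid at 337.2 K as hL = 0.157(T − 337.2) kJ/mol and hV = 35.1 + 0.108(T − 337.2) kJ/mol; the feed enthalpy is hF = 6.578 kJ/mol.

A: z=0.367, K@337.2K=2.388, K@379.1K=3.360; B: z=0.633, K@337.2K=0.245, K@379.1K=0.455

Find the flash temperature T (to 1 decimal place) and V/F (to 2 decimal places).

Adiabatic flash: solve Rachford–Rice at each trial T, then check hF = ψ·hV(T) + (1−ψ)·hL(T).
  T = 337.2 K: K = (2.388, 0.245), RR gives ψ = 0.030, H_out = 1.054 kJ/mol
  T = 379.1 K: K = (3.360, 0.455), RR gives ψ = 0.405, H_out = 19.968 kJ/mol
  T = 358.1 K: K = (2.860, 0.340), RR gives ψ = 0.215, H_out = 10.624 kJ/mol
  T = 347.6 K: K = (2.619, 0.290), RR gives ψ = 0.126, H_out = 5.983 kJ/mol
  T = 352.9 K: K = (2.740, 0.314), RR gives ψ = 0.171, H_out = 8.350 kJ/mol
  T = 350.2 K: K = (2.678, 0.302), RR gives ψ = 0.148, H_out = 7.152 kJ/mol
  T = 348.9 K: K = (2.649, 0.296), RR gives ψ = 0.137, H_out = 6.570 kJ/mol
Linear interpolation between T = 348.9 (H_out = 6.570) and T = 350.2 (H_out = 7.152) on hF = 6.578 gives T ≈ 348.9 K, at which ψ = 0.14.

T = 348.9 K, V/F = 0.14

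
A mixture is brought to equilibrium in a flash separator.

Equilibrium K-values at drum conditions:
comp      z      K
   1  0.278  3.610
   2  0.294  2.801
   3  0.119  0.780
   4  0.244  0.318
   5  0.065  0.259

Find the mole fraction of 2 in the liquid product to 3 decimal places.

Newton–Raphson from ψ = 0.61:
  ψ = 0.610: g = 0.1291, g' = -0.958 → ψ = 0.745
  ψ = 0.745: g = -0.0044, g' = -1.047 → ψ = 0.741
Converged at ψ = 0.741.
Compositions from xᵢ = zᵢ/(1+ψ(Kᵢ−1)), yᵢ = Kᵢxᵢ:
  1: x = 0.095, y = 0.342
  2: x = 0.126, y = 0.353
  3: x = 0.142, y = 0.111
  4: x = 0.493, y = 0.157
  5: x = 0.144, y = 0.037

x_2 = 0.126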